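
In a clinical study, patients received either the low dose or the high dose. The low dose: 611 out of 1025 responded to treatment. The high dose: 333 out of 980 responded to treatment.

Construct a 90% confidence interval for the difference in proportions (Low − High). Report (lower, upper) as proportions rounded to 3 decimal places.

p̂₁ = 611/1025 = 0.5961 and p̂₂ = 333/980 = 0.3398.
SE₁ = √(p̂₁(1−p̂₁)/n₁) = √(0.5961·0.4039/1025) = 0.01533; SE₂ = √(0.3398·0.6602/980) = 0.01513.
Independent samples: SE of the difference = √(SE₁² + SE₂²) = √(0.0002350089 + 0.0002289169) = 0.02154.
z* for 90% confidence is 1.645, so the margin of error is 1.645 × 0.02154 = 0.03543.
Point estimate p̂₁ − p̂₂ = 0.5961 − 0.3398 = 0.2563.
0.2563 ± 0.03543 → (0.221, 0.292).

(0.221, 0.292)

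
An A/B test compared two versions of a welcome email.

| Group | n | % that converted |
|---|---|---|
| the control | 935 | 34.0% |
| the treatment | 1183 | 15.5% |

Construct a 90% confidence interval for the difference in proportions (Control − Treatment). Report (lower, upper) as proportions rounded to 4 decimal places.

The two standard errors are √(0.3400×0.6600/935) = 0.01549 and √(0.1550×0.8450/1183) = 0.01052.
Because the samples are independent, SE_diff = √(0.01549² + 0.01052²) = 0.01872.
Using z* = 1.645 for 90%, ME = 1.645 × 0.01872 = 0.03079.
p̂₁ − p̂₂ = 0.1850; interval 0.1850 ± 0.03079 gives (0.1542, 0.2158).

(0.1542, 0.2158)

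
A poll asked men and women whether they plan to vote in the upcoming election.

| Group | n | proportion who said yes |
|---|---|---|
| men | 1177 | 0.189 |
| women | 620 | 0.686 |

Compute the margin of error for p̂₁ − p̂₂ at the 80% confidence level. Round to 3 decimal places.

0.028

SE₁ = √(p̂₁(1−p̂₁)/n₁) = √(0.1890·0.8110/1177) = 0.01141; SE₂ = √(0.6860·0.3140/620) = 0.01864.
Independent samples: SE of the difference = √(SE₁² + SE₂²) = √(0.0001301881 + 0.0003474496) = 0.02185.
z* for 80% confidence is 1.282, so the margin of error is 1.282 × 0.02185 = 0.02801.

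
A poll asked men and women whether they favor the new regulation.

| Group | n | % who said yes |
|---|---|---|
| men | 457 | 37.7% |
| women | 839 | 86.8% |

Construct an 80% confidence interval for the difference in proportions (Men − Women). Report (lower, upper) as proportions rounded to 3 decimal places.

Each SE is √(p̂(1−p̂)/n): √(0.3770·0.6230/457) = 0.02267 and √(0.8680·0.1320/839) = 0.01169.
SE(p̂₁ − p̂₂) = √(SE₁² + SE₂²) = √(0.0005139289 + 0.0001366561) = 0.02551, since the two samples are independent.
At 80% confidence z* = 1.282; margin = 1.282 × 0.02551 = 0.03270.
The difference is 0.3770 − 0.8680 = -0.4910, so the interval is -0.4910 ± 0.03270 = (-0.524, -0.458).

(-0.524, -0.458)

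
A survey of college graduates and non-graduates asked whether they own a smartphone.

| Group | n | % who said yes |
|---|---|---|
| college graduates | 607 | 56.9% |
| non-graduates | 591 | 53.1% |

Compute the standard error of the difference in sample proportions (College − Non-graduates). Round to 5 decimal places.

SE₁ = √(p̂₁(1−p̂₁)/n₁) = √(0.5690·0.4310/607) = 0.02010; SE₂ = √(0.5310·0.4690/591) = 0.02053.
Independent samples: SE of the difference = √(SE₁² + SE₂²) = √(0.00040401 + 0.0004214809) = 0.02873.

0.02873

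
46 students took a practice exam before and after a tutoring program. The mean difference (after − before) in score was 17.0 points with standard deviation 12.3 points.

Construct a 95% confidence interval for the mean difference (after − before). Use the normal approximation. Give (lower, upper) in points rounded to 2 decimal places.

This is a matched-pairs design, so SE = s_d/√n = 12.3/√46 = 1.8135.
Margin = 1.960 × 1.8135 = 3.5545; the interval is 17.0 ± 3.5545 = (13.45, 20.55).

(13.45, 20.55)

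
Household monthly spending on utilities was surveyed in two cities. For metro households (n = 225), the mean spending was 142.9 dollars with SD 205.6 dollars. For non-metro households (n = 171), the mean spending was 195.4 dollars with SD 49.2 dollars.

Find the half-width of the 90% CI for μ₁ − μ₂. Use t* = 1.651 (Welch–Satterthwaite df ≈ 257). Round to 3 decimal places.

Per-group SEs: s₁/√n₁ = 205.6/√225 = 13.7067, s₂/√n₂ = 49.2/√171 = 3.7624.
Unpooled SE of the difference: √(187.87362489 + 14.15565376) = 14.2137.
Margin of error = t* · SE = 1.651 × 14.2137 = 23.4668.

23.467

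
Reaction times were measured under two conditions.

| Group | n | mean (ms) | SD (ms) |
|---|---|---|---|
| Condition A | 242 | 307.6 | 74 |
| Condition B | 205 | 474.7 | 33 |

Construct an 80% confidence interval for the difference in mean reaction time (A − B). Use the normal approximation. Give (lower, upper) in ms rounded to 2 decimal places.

Per-group SEs: s₁/√n₁ = 74/√242 = 4.7569, s₂/√n₂ = 33/√205 = 2.3048.
Unpooled SE of the difference: √(22.62809761 + 5.31210304) = 5.2858.
Margin of error = z* · SE = 1.282 × 5.2858 = 6.7764.
x̄₁ − x̄₂ = 307.6 − 474.7 = -167.1000.
CI: -167.1000 ± 6.7764 = (-173.88, -160.32).

(-173.88, -160.32)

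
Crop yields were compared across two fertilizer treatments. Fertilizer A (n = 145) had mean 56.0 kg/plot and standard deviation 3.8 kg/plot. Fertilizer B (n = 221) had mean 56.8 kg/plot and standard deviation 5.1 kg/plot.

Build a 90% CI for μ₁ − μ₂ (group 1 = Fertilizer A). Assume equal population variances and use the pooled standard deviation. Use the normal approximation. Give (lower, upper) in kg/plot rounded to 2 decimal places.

Pooled variance s_p² = [144·3.8² + 220·5.1²] / (145+221−2) = 21.4329, so s_p = 4.6296.
SE_diff = s_p·√(1/n₁ + 1/n₂) = 4.6296·√(1/145 + 1/221) = 0.4948.
z* = 1.645; margin = 1.645 × 0.4948 = 0.8139.
Difference = 56.0 − 56.8 = -0.8000.
-0.8000 ± 0.8139 → (-1.61, 0.01).

(-1.61, 0.01)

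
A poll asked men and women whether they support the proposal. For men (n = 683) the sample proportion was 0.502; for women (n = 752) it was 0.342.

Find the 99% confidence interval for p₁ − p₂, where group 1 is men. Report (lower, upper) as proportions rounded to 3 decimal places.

The two standard errors are √(0.5020×0.4980/683) = 0.01913 and √(0.3420×0.6580/752) = 0.01730.
Because the samples are independent, SE_diff = √(0.01913² + 0.01730²) = 0.02579.
Using z* = 2.576 for 99%, ME = 2.576 × 0.02579 = 0.06644.
p̂₁ − p̂₂ = 0.1600; interval 0.1600 ± 0.06644 gives (0.094, 0.226).

(0.094, 0.226)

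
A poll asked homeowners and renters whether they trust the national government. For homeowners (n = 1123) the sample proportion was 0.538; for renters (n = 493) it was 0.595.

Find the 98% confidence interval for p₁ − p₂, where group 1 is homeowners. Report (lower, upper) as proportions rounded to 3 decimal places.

SE₁ = √(p̂₁(1−p̂₁)/n₁) = √(0.5380·0.4620/1123) = 0.01488; SE₂ = √(0.5950·0.4050/493) = 0.02211.
Independent samples: SE of the difference = √(SE₁² + SE₂²) = √(0.0002214144 + 0.0004888521) = 0.02665.
z* for 98% confidence is 2.326, so the margin of error is 2.326 × 0.02665 = 0.06199.
Point estimate p̂₁ − p̂₂ = 0.5380 − 0.5950 = -0.0570.
-0.0570 ± 0.06199 → (-0.119, 0.005).

(-0.119, 0.005)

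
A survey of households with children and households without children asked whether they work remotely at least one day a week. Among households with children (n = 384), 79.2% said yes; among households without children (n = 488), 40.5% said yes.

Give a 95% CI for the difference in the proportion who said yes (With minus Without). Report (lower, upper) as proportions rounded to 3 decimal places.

(0.327, 0.447)

The two standard errors are √(0.7920×0.2080/384) = 0.02071 and √(0.4050×0.5950/488) = 0.02222.
Because the samples are independent, SE_diff = √(0.02071² + 0.02222²) = 0.03037.
Using z* = 1.960 for 95%, ME = 1.960 × 0.03037 = 0.05953.
p̂₁ − p̂₂ = 0.3870; interval 0.3870 ± 0.05953 gives (0.327, 0.447).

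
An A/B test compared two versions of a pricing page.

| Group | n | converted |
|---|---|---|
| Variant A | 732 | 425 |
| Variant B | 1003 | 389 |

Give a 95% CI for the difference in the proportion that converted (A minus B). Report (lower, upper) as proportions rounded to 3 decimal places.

Sample proportions: 425/732 = 0.5806, 389/1003 = 0.3878.
Each SE is √(p̂(1−p̂)/n): √(0.5806·0.4194/732) = 0.01824 and √(0.3878·0.6122/1003) = 0.01539.
SE(p̂₁ − p̂₂) = √(SE₁² + SE₂²) = √(0.0003326976 + 0.0002368521) = 0.02387, since the two samples are independent.
At 95% confidence z* = 1.960; margin = 1.960 × 0.02387 = 0.04679.
The difference is 0.5806 − 0.3878 = 0.1928, so the interval is 0.1928 ± 0.04679 = (0.146, 0.240).

(0.146, 0.240)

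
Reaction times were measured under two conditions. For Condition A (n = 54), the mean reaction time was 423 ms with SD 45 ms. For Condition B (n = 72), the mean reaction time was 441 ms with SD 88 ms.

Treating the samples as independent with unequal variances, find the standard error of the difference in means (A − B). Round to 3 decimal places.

SE₁ = s₁/√n₁ = 45/√54 = 6.1237; SE₂ = 88/√72 = 10.3709.
Independent samples, unequal variances: SE_diff = √(SE₁² + SE₂²) = √(37.49970169 + 107.55556681) = 12.0439.

12.044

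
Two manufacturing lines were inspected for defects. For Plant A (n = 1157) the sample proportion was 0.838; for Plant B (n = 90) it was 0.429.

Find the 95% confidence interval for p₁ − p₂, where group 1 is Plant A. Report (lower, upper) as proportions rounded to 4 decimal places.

Each SE is √(p̂(1−p̂)/n): √(0.8380·0.1620/1157) = 0.01083 and √(0.4290·0.5710/90) = 0.05217.
SE(p̂₁ − p̂₂) = √(SE₁² + SE₂²) = √(0.0001172889 + 0.0027217089) = 0.05328, since the two samples are independent.
At 95% confidence z* = 1.960; margin = 1.960 × 0.05328 = 0.10443.
The difference is 0.8380 − 0.4290 = 0.4090, so the interval is 0.4090 ± 0.10443 = (0.3046, 0.5134).

(0.3046, 0.5134)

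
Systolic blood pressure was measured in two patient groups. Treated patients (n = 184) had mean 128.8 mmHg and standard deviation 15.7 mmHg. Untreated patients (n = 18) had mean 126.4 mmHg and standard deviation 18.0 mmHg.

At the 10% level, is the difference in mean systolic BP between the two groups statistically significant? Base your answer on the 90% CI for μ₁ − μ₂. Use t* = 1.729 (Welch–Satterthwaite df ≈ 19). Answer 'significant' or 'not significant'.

SE₁ = s₁/√n₁ = 15.7/√184 = 1.1574; SE₂ = 18.0/√18 = 4.2426.
Independent samples, unequal variances: SE_diff = √(SE₁² + SE₂²) = √(1.33957476 + 17.99965476) = 4.3976.
t* = 1.729, so margin of error = 1.729 × 4.3976 = 7.6035.
Difference in means = 128.8 − 126.4 = 2.4000.
2.4000 ± 7.6035 → (-5.2035, 10.0035).
The interval (-5.2035, 10.0035) contains 0, so the difference is not significant.

not significant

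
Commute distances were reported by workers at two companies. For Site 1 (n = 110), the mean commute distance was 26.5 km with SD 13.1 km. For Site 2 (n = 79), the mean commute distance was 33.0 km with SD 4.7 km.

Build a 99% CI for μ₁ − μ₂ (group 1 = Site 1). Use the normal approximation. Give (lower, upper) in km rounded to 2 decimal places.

(-9.99, -3.01)

Standard errors of each mean: 13.1/√110 = 1.2490 and 4.7/√79 = 0.5288.
SE(x̄₁ − x̄₂) = √(1.2490² + 0.5288²) = 1.3563 for independent samples with unequal variances.
With z* = 2.576, the margin is 2.576 × 1.3563 = 3.4938.
x̄₁ − x̄₂ = 26.5 − 33.0 = -6.5000; the interval is -6.5000 ± 3.4938 = (-9.99, -3.01).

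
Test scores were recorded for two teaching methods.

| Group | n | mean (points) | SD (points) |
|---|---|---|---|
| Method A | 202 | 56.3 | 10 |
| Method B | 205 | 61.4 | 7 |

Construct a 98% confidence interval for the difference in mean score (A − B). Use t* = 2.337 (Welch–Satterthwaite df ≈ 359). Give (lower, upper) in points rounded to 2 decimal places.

Per-group SEs: s₁/√n₁ = 10/√202 = 0.7036, s₂/√n₂ = 7/√205 = 0.4889.
Unpooled SE of the difference: √(0.49505296 + 0.23902321) = 0.8568.
Margin of error = t* · SE = 2.337 × 0.8568 = 2.0023.
x̄₁ − x̄₂ = 56.3 − 61.4 = -5.1000.
CI: -5.1000 ± 2.0023 = (-7.10, -3.10).

(-7.10, -3.10)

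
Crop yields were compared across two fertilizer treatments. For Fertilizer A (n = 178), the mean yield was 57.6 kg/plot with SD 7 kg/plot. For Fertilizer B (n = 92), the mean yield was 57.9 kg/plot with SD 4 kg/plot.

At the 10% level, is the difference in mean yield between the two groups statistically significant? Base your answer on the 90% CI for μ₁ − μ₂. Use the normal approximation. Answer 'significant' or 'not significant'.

Per-group SEs: s₁/√n₁ = 7/√178 = 0.5247, s₂/√n₂ = 4/√92 = 0.4170.
Unpooled SE of the difference: √(0.27531009 + 0.173889) = 0.6702.
Margin of error = z* · SE = 1.645 × 0.6702 = 1.1025.
x̄₁ − x̄₂ = 57.6 − 57.9 = -0.3000.
CI: -0.3000 ± 1.1025 = (-1.4025, 0.8025).
The interval (-1.4025, 0.8025) contains 0, so the difference is not significant.

not significant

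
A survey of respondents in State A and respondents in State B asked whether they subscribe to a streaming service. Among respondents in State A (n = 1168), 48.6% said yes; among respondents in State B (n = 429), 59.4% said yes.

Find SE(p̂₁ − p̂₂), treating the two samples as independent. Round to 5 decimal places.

0.02786

The two standard errors are √(0.4860×0.5140/1168) = 0.01462 and √(0.5940×0.4060/429) = 0.02371.
Because the samples are independent, SE_diff = √(0.01462² + 0.02371²) = 0.02786.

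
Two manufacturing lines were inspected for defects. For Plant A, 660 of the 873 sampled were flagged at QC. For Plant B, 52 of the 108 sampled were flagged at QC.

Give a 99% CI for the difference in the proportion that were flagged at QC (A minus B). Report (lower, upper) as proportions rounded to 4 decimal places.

(0.1451, 0.4039)

First, p̂₁ = 660/873 = 0.7560; p̂₂ = 52/108 = 0.4815.
The two standard errors are √(0.7560×0.2440/873) = 0.01454 and √(0.4815×0.5185/108) = 0.04808.
Because the samples are independent, SE_diff = √(0.01454² + 0.04808²) = 0.05023.
Using z* = 2.576 for 99%, ME = 2.576 × 0.05023 = 0.12939.
p̂₁ − p̂₂ = 0.2745; interval 0.2745 ± 0.12939 gives (0.1451, 0.4039).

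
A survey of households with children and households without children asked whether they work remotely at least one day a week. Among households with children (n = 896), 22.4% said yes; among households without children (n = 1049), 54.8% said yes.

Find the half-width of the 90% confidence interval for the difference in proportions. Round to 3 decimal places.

SE₁ = √(p̂₁(1−p̂₁)/n₁) = √(0.2240·0.7760/896) = 0.01393; SE₂ = √(0.5480·0.4520/1049) = 0.01537.
Independent samples: SE of the difference = √(SE₁² + SE₂²) = √(0.0001940449 + 0.0002362369) = 0.02074.
z* for 90% confidence is 1.645, so the margin of error is 1.645 × 0.02074 = 0.03412.

0.034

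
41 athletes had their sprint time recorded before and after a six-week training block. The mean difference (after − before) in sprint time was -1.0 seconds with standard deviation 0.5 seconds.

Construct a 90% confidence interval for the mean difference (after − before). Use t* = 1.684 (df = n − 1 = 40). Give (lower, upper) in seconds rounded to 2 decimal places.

(-1.13, -0.87)

Paired design: SE = s_d/√n = 0.5/√41 = 0.0781.
t* = 1.684; margin of error = 1.684 × 0.0781 = 0.1315.
-1.0 ± 0.1315 → (-1.13, -0.87).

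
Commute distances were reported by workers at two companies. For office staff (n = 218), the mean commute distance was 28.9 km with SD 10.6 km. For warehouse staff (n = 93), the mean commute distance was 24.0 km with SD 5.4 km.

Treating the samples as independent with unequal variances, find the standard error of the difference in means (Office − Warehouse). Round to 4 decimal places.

SE₁ = s₁/√n₁ = 10.6/√218 = 0.7179; SE₂ = 5.4/√93 = 0.5600.
Independent samples, unequal variances: SE_diff = √(SE₁² + SE₂²) = √(0.51538041 + 0.3136) = 0.9105.

0.9105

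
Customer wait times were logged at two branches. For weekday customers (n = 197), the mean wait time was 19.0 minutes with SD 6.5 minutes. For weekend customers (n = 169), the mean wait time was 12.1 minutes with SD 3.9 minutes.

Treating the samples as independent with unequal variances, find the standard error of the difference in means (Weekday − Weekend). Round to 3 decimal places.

SE₁ = s₁/√n₁ = 6.5/√197 = 0.4631; SE₂ = 3.9/√169 = 0.3000.
Independent samples, unequal variances: SE_diff = √(SE₁² + SE₂²) = √(0.21446161 + 0.09) = 0.5518.

0.552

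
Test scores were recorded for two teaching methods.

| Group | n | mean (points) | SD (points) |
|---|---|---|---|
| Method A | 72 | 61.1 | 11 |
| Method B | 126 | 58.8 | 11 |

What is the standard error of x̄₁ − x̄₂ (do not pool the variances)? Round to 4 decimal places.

Per-group SEs: s₁/√n₁ = 11/√72 = 1.2964, s₂/√n₂ = 11/√126 = 0.9800.
Unpooled SE of the difference: √(1.68065296 + 0.9604) = 1.6251.

1.6251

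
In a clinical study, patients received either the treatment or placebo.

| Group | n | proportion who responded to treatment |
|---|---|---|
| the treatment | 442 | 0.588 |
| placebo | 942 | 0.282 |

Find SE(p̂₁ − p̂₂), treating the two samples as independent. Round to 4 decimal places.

0.0276

Each SE is √(p̂(1−p̂)/n): √(0.5880·0.4120/442) = 0.02341 and √(0.2820·0.7180/942) = 0.01466.
SE(p̂₁ − p̂₂) = √(SE₁² + SE₂²) = √(0.0005480281 + 0.0002149156) = 0.02762, since the two samples are independent.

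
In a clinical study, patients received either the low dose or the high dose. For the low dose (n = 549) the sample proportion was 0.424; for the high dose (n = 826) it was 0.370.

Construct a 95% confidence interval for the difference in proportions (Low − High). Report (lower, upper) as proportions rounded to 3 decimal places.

Each SE is √(p̂(1−p̂)/n): √(0.4240·0.5760/549) = 0.02109 and √(0.3700·0.6300/826) = 0.01680.
SE(p̂₁ − p̂₂) = √(SE₁² + SE₂²) = √(0.0004447881 + 0.00028224) = 0.02696, since the two samples are independent.
At 95% confidence z* = 1.960; margin = 1.960 × 0.02696 = 0.05284.
The difference is 0.4240 − 0.3700 = 0.0540, so the interval is 0.0540 ± 0.05284 = (0.001, 0.107).

(0.001, 0.107)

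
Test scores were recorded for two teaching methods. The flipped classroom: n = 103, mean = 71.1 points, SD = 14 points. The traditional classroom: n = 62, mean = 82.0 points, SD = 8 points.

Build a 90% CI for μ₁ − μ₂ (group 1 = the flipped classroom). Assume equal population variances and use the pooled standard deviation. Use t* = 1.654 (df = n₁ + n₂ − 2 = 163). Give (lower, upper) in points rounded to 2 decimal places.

s_p = √[((n₁−1)s₁² + (n₂−1)s₂²)/(n₁+n₂−2)] = √[(102·14² + 61·8²)/163] = 12.1079.
SE = 12.1079·√(1/103 + 1/62) = 1.9462.
With t* = 1.654, margin = 1.654 × 1.9462 = 3.2190.
x̄₁ − x̄₂ = 71.1 − 82.0 = -10.9000; interval -10.9000 ± 3.2190 = (-14.12, -7.68).

(-14.12, -7.68)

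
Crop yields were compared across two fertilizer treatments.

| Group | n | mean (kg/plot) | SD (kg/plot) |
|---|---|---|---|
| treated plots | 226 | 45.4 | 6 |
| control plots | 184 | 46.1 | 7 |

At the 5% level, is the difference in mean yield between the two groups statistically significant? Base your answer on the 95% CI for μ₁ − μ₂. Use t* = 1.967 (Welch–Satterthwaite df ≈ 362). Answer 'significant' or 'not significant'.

SE₁ = s₁/√n₁ = 6/√226 = 0.3991; SE₂ = 7/√184 = 0.5160.
Independent samples, unequal variances: SE_diff = √(SE₁² + SE₂²) = √(0.15928081 + 0.266256) = 0.6523.
t* = 1.967, so margin of error = 1.967 × 0.6523 = 1.2831.
Difference in means = 45.4 − 46.1 = -0.7000.
-0.7000 ± 1.2831 → (-1.9831, 0.5831).
The interval (-1.9831, 0.5831) contains 0, so the difference is not significant.

not significant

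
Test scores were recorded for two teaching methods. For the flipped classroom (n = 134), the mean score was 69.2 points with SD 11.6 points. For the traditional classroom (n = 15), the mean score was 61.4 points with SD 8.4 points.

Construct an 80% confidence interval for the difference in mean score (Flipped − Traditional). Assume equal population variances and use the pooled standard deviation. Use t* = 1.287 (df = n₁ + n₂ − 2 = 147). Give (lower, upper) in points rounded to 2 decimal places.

s_p = √[((n₁−1)s₁² + (n₂−1)s₂²)/(n₁+n₂−2)] = √[(133·11.6² + 14·8.4²)/147] = 11.3342.
SE = 11.3342·√(1/134 + 1/15) = 3.0859.
With t* = 1.287, margin = 1.287 × 3.0859 = 3.9716.
x̄₁ − x̄₂ = 69.2 − 61.4 = 7.8000; interval 7.8000 ± 3.9716 = (3.83, 11.77).

(3.83, 11.77)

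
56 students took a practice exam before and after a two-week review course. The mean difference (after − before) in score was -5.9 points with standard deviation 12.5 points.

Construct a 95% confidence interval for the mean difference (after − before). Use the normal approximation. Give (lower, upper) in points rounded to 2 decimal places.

(-9.17, -2.63)

This is a matched-pairs design, so SE = s_d/√n = 12.5/√56 = 1.6704.
Margin = 1.960 × 1.6704 = 3.2740; the interval is -5.9 ± 3.2740 = (-9.17, -2.63).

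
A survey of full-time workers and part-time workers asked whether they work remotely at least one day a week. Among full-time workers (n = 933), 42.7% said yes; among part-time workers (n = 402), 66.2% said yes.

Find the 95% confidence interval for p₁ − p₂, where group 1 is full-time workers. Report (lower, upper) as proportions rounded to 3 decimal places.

(-0.291, -0.179)

SE₁ = √(p̂₁(1−p̂₁)/n₁) = √(0.4270·0.5730/933) = 0.01619; SE₂ = √(0.6620·0.3380/402) = 0.02359.
Independent samples: SE of the difference = √(SE₁² + SE₂²) = √(0.0002621161 + 0.0005564881) = 0.02861.
z* for 95% confidence is 1.960, so the margin of error is 1.960 × 0.02861 = 0.05608.
Point estimate p̂₁ − p̂₂ = 0.4270 − 0.6620 = -0.2350.
-0.2350 ± 0.05608 → (-0.291, -0.179).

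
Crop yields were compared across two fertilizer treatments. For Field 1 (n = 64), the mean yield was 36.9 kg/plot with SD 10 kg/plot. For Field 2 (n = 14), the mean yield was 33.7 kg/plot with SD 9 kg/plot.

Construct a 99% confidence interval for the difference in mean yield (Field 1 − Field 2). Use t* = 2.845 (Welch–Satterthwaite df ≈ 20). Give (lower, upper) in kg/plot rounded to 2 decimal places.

SE₁ = s₁/√n₁ = 10/√64 = 1.2500; SE₂ = 9/√14 = 2.4054.
Independent samples, unequal variances: SE_diff = √(SE₁² + SE₂²) = √(1.5625 + 5.78594916) = 2.7108.
t* = 2.845, so margin of error = 2.845 × 2.7108 = 7.7122.
Difference in means = 36.9 − 33.7 = 3.2000.
3.2000 ± 7.7122 → (-4.51, 10.91).

(-4.51, 10.91)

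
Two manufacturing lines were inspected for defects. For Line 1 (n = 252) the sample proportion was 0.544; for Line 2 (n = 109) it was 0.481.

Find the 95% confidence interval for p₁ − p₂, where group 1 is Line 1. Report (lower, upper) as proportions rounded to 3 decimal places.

The two standard errors are √(0.5440×0.4560/252) = 0.03137 and √(0.4810×0.5190/109) = 0.04786.
Because the samples are independent, SE_diff = √(0.03137² + 0.04786²) = 0.05722.
Using z* = 1.960 for 95%, ME = 1.960 × 0.05722 = 0.11215.
p̂₁ − p̂₂ = 0.0630; interval 0.0630 ± 0.11215 gives (-0.049, 0.175).

(-0.049, 0.175)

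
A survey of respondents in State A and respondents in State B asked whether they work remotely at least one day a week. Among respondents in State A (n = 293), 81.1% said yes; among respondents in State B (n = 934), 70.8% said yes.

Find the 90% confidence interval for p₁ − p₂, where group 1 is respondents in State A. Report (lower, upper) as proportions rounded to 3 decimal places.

(0.058, 0.148)

SE₁ = √(p̂₁(1−p̂₁)/n₁) = √(0.8110·0.1890/293) = 0.02287; SE₂ = √(0.7080·0.2920/934) = 0.01488.
Independent samples: SE of the difference = √(SE₁² + SE₂²) = √(0.0005230369 + 0.0002214144) = 0.02728.
z* for 90% confidence is 1.645, so the margin of error is 1.645 × 0.02728 = 0.04488.
Point estimate p̂₁ − p̂₂ = 0.8110 − 0.7080 = 0.1030.
0.1030 ± 0.04488 → (0.058, 0.148).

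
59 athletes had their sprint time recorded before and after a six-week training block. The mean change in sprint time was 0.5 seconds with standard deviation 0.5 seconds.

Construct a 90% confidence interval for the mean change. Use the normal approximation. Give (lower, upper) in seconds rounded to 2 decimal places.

(0.39, 0.61)

This is a matched-pairs design, so SE = s_d/√n = 0.5/√59 = 0.0651.
Margin = 1.645 × 0.0651 = 0.1071; the interval is 0.5 ± 0.1071 = (0.39, 0.61).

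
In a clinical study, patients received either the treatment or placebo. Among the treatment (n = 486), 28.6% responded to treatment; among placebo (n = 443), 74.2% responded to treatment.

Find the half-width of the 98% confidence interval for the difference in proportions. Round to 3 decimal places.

0.068

Each SE is √(p̂(1−p̂)/n): √(0.2860·0.7140/486) = 0.02050 and √(0.7420·0.2580/443) = 0.02079.
SE(p̂₁ − p̂₂) = √(SE₁² + SE₂²) = √(0.00042025 + 0.0004322241) = 0.02920, since the two samples are independent.
At 98% confidence z* = 2.326; margin = 2.326 × 0.02920 = 0.06792.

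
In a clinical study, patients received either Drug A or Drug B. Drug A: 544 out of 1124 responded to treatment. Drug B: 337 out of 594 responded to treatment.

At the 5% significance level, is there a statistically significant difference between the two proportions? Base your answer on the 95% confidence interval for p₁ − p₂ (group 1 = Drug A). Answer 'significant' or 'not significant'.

significant

p̂₁ = 544/1124 = 0.4840 and p̂₂ = 337/594 = 0.5673.
SE₁ = √(p̂₁(1−p̂₁)/n₁) = √(0.4840·0.5160/1124) = 0.01491; SE₂ = √(0.5673·0.4327/594) = 0.02033.
Independent samples: SE of the difference = √(SE₁² + SE₂²) = √(0.0002223081 + 0.0004133089) = 0.02521.
z* for 95% confidence is 1.960, so the margin of error is 1.960 × 0.02521 = 0.04941.
Point estimate p̂₁ − p̂₂ = 0.4840 − 0.5673 = -0.0833.
-0.0833 ± 0.04941 → (-0.13271, -0.03389).
The interval (-0.13271, -0.03389) does not contain 0, so the difference is significant.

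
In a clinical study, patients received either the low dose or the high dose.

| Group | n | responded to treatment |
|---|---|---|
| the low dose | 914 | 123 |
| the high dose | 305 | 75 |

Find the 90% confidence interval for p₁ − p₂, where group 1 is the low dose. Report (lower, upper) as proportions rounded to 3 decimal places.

First, p̂₁ = 123/914 = 0.1346; p̂₂ = 75/305 = 0.2459.
The two standard errors are √(0.1346×0.8654/914) = 0.01129 and √(0.2459×0.7541/305) = 0.02466.
Because the samples are independent, SE_diff = √(0.01129² + 0.02466²) = 0.02712.
Using z* = 1.645 for 90%, ME = 1.645 × 0.02712 = 0.04461.
p̂₁ − p̂₂ = -0.1113; interval -0.1113 ± 0.04461 gives (-0.156, -0.067).

(-0.156, -0.067)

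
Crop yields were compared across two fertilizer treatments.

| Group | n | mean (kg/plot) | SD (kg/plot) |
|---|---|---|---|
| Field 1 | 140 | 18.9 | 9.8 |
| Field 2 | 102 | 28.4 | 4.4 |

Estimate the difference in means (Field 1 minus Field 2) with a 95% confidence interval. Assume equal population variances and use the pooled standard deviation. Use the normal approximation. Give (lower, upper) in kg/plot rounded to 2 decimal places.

s_p = √[((n₁−1)s₁² + (n₂−1)s₂²)/(n₁+n₂−2)] = √[(139·9.8² + 101·4.4²)/240] = 7.9856.
SE = 7.9856·√(1/140 + 1/102) = 1.0396.
With z* = 1.960, margin = 1.960 × 1.0396 = 2.0376.
x̄₁ − x̄₂ = 18.9 − 28.4 = -9.5000; interval -9.5000 ± 2.0376 = (-11.54, -7.46).

(-11.54, -7.46)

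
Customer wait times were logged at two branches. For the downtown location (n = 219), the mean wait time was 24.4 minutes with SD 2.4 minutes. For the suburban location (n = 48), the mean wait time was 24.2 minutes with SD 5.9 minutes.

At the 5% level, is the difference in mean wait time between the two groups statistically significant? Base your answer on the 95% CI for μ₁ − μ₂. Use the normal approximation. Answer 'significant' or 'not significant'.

not significant

SE₁ = s₁/√n₁ = 2.4/√219 = 0.1622; SE₂ = 5.9/√48 = 0.8516.
Independent samples, unequal variances: SE_diff = √(SE₁² + SE₂²) = √(0.02630884 + 0.72522256) = 0.8669.
z* = 1.960, so margin of error = 1.960 × 0.8669 = 1.6991.
Difference in means = 24.4 − 24.2 = 0.2000.
0.2000 ± 1.6991 → (-1.4991, 1.8991).
The interval (-1.4991, 1.8991) contains 0, so the difference is not significant.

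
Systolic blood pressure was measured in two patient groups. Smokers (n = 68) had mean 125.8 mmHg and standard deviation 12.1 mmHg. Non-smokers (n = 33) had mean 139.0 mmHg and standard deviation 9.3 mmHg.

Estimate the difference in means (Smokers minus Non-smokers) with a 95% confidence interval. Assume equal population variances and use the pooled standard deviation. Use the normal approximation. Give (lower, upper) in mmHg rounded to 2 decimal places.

s_p = √[((n₁−1)s₁² + (n₂−1)s₂²)/(n₁+n₂−2)] = √[(67·12.1² + 32·9.3²)/99] = 11.2713.
SE = 11.2713·√(1/68 + 1/33) = 2.3912.
With z* = 1.960, margin = 1.960 × 2.3912 = 4.6868.
x̄₁ − x̄₂ = 125.8 − 139.0 = -13.2000; interval -13.2000 ± 4.6868 = (-17.89, -8.51).

(-17.89, -8.51)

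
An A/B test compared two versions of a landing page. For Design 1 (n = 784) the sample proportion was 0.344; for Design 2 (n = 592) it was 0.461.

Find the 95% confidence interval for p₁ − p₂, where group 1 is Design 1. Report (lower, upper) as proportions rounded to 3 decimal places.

(-0.169, -0.065)

SE₁ = √(p̂₁(1−p̂₁)/n₁) = √(0.3440·0.6560/784) = 0.01697; SE₂ = √(0.4610·0.5390/592) = 0.02049.
Independent samples: SE of the difference = √(SE₁² + SE₂²) = √(0.0002879809 + 0.0004198401) = 0.02660.
z* for 95% confidence is 1.960, so the margin of error is 1.960 × 0.02660 = 0.05214.
Point estimate p̂₁ − p̂₂ = 0.3440 − 0.4610 = -0.1170.
-0.1170 ± 0.05214 → (-0.169, -0.065).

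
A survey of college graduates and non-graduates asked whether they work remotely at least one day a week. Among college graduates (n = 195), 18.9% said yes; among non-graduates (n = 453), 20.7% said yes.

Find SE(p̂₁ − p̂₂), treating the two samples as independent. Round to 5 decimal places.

Each SE is √(p̂(1−p̂)/n): √(0.1890·0.8110/195) = 0.02804 and √(0.2070·0.7930/453) = 0.01904.
SE(p̂₁ − p̂₂) = √(SE₁² + SE₂²) = √(0.0007862416 + 0.0003625216) = 0.03389, since the two samples are independent.

0.03389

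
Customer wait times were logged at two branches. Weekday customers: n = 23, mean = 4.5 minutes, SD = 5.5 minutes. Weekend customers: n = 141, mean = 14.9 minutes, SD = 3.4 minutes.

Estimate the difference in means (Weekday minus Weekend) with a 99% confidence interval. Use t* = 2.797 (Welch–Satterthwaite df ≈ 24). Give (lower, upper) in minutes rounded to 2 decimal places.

(-13.71, -7.09)

Per-group SEs: s₁/√n₁ = 5.5/√23 = 1.1468, s₂/√n₂ = 3.4/√141 = 0.2863.
Unpooled SE of the difference: √(1.31515024 + 0.08196769) = 1.1820.
Margin of error = t* · SE = 2.797 × 1.1820 = 3.3061.
x̄₁ − x̄₂ = 4.5 − 14.9 = -10.4000.
CI: -10.4000 ± 3.3061 = (-13.71, -7.09).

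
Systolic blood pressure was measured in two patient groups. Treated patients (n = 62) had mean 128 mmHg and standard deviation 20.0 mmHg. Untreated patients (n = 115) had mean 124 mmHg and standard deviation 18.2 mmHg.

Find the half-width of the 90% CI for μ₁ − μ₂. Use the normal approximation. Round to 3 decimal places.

5.025

Standard errors of each mean: 20.0/√62 = 2.5400 and 18.2/√115 = 1.6972.
SE(x̄₁ − x̄₂) = √(2.5400² + 1.6972²) = 3.0548 for independent samples with unequal variances.
With z* = 1.645, the margin is 1.645 × 3.0548 = 5.0251.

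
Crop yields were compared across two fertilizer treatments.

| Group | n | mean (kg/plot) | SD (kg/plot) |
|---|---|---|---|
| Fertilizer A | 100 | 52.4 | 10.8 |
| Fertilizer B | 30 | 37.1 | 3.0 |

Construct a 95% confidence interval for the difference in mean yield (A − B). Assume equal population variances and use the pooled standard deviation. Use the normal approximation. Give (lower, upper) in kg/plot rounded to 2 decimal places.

(11.38, 19.22)

s_p = √[((n₁−1)s₁² + (n₂−1)s₂²)/(n₁+n₂−2)] = √[(99·10.8² + 29·3.0²)/128] = 9.6048.
SE = 9.6048·√(1/100 + 1/30) = 1.9994.
With z* = 1.960, margin = 1.960 × 1.9994 = 3.9188.
x̄₁ − x̄₂ = 52.4 − 37.1 = 15.3000; interval 15.3000 ± 3.9188 = (11.38, 19.22).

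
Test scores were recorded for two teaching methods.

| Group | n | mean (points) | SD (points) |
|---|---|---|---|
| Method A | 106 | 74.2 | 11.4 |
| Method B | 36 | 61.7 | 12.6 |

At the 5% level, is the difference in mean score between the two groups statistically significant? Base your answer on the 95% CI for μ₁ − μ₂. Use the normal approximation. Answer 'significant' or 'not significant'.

Per-group SEs: s₁/√n₁ = 11.4/√106 = 1.1073, s₂/√n₂ = 12.6/√36 = 2.1000.
Unpooled SE of the difference: √(1.22611329 + 4.41) = 2.3740.
Margin of error = z* · SE = 1.960 × 2.3740 = 4.6530.
x̄₁ − x̄₂ = 74.2 − 61.7 = 12.5000.
CI: 12.5000 ± 4.6530 = (7.8470, 17.1530).
The interval (7.8470, 17.1530) does not contain 0, so the difference is significant.

significant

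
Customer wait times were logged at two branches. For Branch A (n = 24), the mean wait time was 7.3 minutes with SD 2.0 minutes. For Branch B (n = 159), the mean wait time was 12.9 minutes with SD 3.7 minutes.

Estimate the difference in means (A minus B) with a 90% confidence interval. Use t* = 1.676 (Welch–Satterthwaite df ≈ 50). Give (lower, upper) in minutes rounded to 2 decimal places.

(-6.44, -4.76)

Per-group SEs: s₁/√n₁ = 2.0/√24 = 0.4082, s₂/√n₂ = 3.7/√159 = 0.2934.
Unpooled SE of the difference: √(0.16662724 + 0.08608356) = 0.5027.
Margin of error = t* · SE = 1.676 × 0.5027 = 0.8425.
x̄₁ − x̄₂ = 7.3 − 12.9 = -5.6000.
CI: -5.6000 ± 0.8425 = (-6.44, -4.76).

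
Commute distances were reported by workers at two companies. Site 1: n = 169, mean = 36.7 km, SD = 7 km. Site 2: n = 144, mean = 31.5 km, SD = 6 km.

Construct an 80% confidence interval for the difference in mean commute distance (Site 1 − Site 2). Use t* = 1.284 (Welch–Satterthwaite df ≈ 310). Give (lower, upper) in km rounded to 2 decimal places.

Per-group SEs: s₁/√n₁ = 7/√169 = 0.5385, s₂/√n₂ = 6/√144 = 0.5000.
Unpooled SE of the difference: √(0.28998225 + 0.25) = 0.7348.
Margin of error = t* · SE = 1.284 × 0.7348 = 0.9435.
x̄₁ − x̄₂ = 36.7 − 31.5 = 5.2000.
CI: 5.2000 ± 0.9435 = (4.26, 6.14).

(4.26, 6.14)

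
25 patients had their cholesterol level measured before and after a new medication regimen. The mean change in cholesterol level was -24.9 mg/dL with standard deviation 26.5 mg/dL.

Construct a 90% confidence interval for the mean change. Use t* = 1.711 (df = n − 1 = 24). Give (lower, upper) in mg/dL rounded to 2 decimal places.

This is a matched-pairs design, so SE = s_d/√n = 26.5/√25 = 5.3000.
Margin = 1.711 × 5.3000 = 9.0683; the interval is -24.9 ± 9.0683 = (-33.97, -15.83).

(-33.97, -15.83)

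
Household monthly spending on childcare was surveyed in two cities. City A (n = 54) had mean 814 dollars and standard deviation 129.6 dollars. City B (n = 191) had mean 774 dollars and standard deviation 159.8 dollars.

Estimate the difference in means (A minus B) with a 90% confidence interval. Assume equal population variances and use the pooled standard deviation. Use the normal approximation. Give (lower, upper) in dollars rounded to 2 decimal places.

(1.03, 78.97)

s_p = √[((n₁−1)s₁² + (n₂−1)s₂²)/(n₁+n₂−2)] = √[(53·129.6² + 190·159.8²)/243] = 153.7199.
SE = 153.7199·√(1/54 + 1/191) = 23.6919.
With z* = 1.645, margin = 1.645 × 23.6919 = 38.9732.
x̄₁ − x̄₂ = 814 − 774 = 40.0000; interval 40.0000 ± 38.9732 = (1.03, 78.97).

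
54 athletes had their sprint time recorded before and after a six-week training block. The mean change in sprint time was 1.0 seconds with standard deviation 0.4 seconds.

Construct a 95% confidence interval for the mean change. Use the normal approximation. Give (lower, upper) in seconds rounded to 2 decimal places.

Paired design: SE = s_d/√n = 0.4/√54 = 0.0544.
z* = 1.960; margin of error = 1.960 × 0.0544 = 0.1066.
1.0 ± 0.1066 → (0.89, 1.11).

(0.89, 1.11)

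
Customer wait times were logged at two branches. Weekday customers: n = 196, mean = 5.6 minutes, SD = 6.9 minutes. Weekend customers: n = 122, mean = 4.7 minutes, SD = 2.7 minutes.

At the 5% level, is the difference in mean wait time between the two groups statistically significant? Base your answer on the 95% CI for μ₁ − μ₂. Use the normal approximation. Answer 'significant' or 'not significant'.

not significant

Per-group SEs: s₁/√n₁ = 6.9/√196 = 0.4929, s₂/√n₂ = 2.7/√122 = 0.2444.
Unpooled SE of the difference: √(0.24295041 + 0.05973136) = 0.5502.
Margin of error = z* · SE = 1.960 × 0.5502 = 1.0784.
x̄₁ − x̄₂ = 5.6 − 4.7 = 0.9000.
CI: 0.9000 ± 1.0784 = (-0.1784, 1.9784).
The interval (-0.1784, 1.9784) contains 0, so the difference is not significant.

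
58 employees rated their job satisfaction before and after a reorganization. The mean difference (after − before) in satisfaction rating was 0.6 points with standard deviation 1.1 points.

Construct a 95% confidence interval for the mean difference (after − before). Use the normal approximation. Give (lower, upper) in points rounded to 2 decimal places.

(0.32, 0.88)

This is a matched-pairs design, so SE = s_d/√n = 1.1/√58 = 0.1444.
Margin = 1.960 × 0.1444 = 0.2830; the interval is 0.6 ± 0.2830 = (0.32, 0.88).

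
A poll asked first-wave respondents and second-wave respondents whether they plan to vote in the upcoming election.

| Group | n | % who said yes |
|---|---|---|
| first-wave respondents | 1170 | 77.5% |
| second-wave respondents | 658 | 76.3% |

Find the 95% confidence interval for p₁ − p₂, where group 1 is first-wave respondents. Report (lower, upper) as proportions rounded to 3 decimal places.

SE₁ = √(p̂₁(1−p̂₁)/n₁) = √(0.7750·0.2250/1170) = 0.01221; SE₂ = √(0.7630·0.2370/658) = 0.01658.
Independent samples: SE of the difference = √(SE₁² + SE₂²) = √(0.0001490841 + 0.0002748964) = 0.02059.
z* for 95% confidence is 1.960, so the margin of error is 1.960 × 0.02059 = 0.04036.
Point estimate p̂₁ − p̂₂ = 0.7750 − 0.7630 = 0.0120.
0.0120 ± 0.04036 → (-0.028, 0.052).

(-0.028, 0.052)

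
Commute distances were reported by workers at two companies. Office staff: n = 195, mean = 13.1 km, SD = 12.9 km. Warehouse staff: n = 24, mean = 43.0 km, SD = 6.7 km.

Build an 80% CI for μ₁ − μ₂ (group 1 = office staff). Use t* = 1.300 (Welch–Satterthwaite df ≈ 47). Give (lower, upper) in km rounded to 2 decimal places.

Standard errors of each mean: 12.9/√195 = 0.9238 and 6.7/√24 = 1.3676.
SE(x̄₁ − x̄₂) = √(0.9238² + 1.3676²) = 1.6504 for independent samples with unequal variances.
With t* = 1.300, the margin is 1.300 × 1.6504 = 2.1455.
x̄₁ − x̄₂ = 13.1 − 43.0 = -29.9000; the interval is -29.9000 ± 2.1455 = (-32.05, -27.75).

(-32.05, -27.75)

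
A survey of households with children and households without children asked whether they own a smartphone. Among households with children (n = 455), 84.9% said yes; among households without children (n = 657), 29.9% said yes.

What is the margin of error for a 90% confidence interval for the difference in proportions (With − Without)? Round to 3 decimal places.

0.040

Each SE is √(p̂(1−p̂)/n): √(0.8490·0.1510/455) = 0.01679 and √(0.2990·0.7010/657) = 0.01786.
SE(p̂₁ − p̂₂) = √(SE₁² + SE₂²) = √(0.0002819041 + 0.0003189796) = 0.02451, since the two samples are independent.
At 90% confidence z* = 1.645; margin = 1.645 × 0.02451 = 0.04032.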